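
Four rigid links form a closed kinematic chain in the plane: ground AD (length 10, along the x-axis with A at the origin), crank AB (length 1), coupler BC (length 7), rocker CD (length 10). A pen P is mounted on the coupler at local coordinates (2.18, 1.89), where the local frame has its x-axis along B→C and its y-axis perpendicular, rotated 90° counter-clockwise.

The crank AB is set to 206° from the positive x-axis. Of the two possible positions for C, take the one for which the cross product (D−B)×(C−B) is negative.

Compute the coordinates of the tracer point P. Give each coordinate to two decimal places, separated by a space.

A=(0,0), D=(10.00,0)
B = A + 1.00·(cos206°, sin206°) = (-0.8988, -0.4384)
|BD| = 10.9076
circle(B,7.00) ∩ circle(D,10.00): a=3.1160, h=6.2682
  candidates: C₊=(1.9628,5.9500) cross=68.371; C₋=(2.4666,-6.5763) cross=-68.371
  mode - wants cross < 0 → take C=(2.4666,-6.5763) (cross=-68.371)
ex = (C−B)/|BC| = (0.4808,-0.8768); ey = (0.8768,0.4808)
P = B + 2.18·ex + 1.89·ey = (1.8065,-1.4412)

1.81 -1.44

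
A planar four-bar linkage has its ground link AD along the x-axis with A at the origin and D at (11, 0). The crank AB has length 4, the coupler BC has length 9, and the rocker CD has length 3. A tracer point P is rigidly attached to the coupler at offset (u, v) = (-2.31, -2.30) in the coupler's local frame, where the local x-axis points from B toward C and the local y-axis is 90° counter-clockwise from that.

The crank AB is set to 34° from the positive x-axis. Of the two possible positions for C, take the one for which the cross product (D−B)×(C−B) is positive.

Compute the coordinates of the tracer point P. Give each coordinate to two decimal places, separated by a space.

A=(0,0), D=(11.00,0)
B = A + 4.00·(cos34°, sin34°) = (3.3162, 2.2368)
|BD| = 8.0028
circle(B,9.00) ∩ circle(D,3.00): a=8.4998, h=2.9585
  candidates: C₊=(12.3041,2.7017) cross=23.677; C₋=(10.6503,-2.9796) cross=-23.677
  mode + wants cross > 0 → take C=(12.3041,2.7017) (cross=23.677)
ex = (C−B)/|BC| = (0.9987,0.0517); ey = (-0.0517,0.9987)
P = B + -2.31·ex + -2.30·ey = (1.1281,-0.1795)

1.13 -0.18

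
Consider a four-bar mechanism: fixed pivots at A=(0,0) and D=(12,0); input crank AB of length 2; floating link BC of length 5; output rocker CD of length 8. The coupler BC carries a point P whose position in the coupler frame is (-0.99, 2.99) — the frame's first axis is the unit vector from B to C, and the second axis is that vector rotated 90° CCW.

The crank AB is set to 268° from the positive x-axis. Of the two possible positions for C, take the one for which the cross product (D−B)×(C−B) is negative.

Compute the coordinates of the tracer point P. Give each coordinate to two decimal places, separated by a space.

-0.21 1.15

A=(0,0), D=(12.00,0)
B = A + 2.00·(cos268°, sin268°) = (-0.0698, -1.9988)
|BD| = 12.2342
circle(B,5.00) ∩ circle(D,8.00): a=4.5232, h=2.1309
  candidates: C₊=(4.0445,0.8425) cross=26.070; C₋=(4.7408,-3.3621) cross=-26.070
  mode - wants cross < 0 → take C=(4.7408,-3.3621) (cross=-26.070)
ex = (C−B)/|BC| = (0.9621,-0.2727); ey = (0.2727,0.9621)
P = B + -0.99·ex + 2.99·ey = (-0.2071,1.1479)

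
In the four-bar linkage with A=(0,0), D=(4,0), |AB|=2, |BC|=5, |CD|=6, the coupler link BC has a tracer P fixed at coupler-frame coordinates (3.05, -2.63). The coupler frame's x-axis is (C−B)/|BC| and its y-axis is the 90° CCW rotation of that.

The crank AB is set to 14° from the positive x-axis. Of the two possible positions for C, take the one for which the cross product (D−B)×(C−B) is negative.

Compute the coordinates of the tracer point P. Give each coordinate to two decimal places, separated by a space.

A=(0,0), D=(4.00,0)
B = A + 2.00·(cos14°, sin14°) = (1.9406, 0.4838)
|BD| = 2.1155
circle(B,5.00) ∩ circle(D,6.00): a=-1.5421, h=4.7562
  candidates: C₊=(1.5272,5.4667) cross=10.062; C₋=(-0.6485,-3.7936) cross=-10.062
  mode - wants cross < 0 → take C=(-0.6485,-3.7936) (cross=-10.062)
ex = (C−B)/|BC| = (-0.5178,-0.8555); ey = (0.8555,-0.5178)
P = B + 3.05·ex + -2.63·ey = (-1.8887,-0.7635)

-1.89 -0.76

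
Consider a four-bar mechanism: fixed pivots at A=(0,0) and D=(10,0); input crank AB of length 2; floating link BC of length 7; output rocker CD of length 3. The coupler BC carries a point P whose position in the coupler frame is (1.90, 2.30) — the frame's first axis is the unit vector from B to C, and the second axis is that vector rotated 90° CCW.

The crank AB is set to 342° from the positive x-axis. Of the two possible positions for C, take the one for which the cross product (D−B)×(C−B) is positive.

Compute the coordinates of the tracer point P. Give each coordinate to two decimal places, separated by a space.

2.62 2.28

A=(0,0), D=(10.00,0)
B = A + 2.00·(cos342°, sin342°) = (1.9021, -0.6180)
|BD| = 8.1214
circle(B,7.00) ∩ circle(D,3.00): a=6.5233, h=2.5389
  candidates: C₊=(8.2133,2.4099) cross=20.620; C₋=(8.5997,-2.6532) cross=-20.620
  mode + wants cross > 0 → take C=(8.2133,2.4099) (cross=20.620)
ex = (C−B)/|BC| = (0.9016,0.4326); ey = (-0.4326,0.9016)
P = B + 1.90·ex + 2.30·ey = (2.6203,2.2775)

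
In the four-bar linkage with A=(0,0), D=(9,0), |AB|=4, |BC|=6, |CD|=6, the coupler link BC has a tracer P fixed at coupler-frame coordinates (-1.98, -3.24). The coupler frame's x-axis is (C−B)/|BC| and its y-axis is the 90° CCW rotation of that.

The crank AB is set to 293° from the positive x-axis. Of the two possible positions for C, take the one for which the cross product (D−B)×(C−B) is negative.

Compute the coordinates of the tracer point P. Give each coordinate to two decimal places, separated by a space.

A=(0,0), D=(9.00,0)
B = A + 4.00·(cos293°, sin293°) = (1.5629, -3.6820)
|BD| = 8.2986
circle(B,6.00) ∩ circle(D,6.00): a=4.1493, h=4.3340
  candidates: C₊=(3.3585,2.0430) cross=35.966; C₋=(7.2044,-5.7250) cross=-35.966
  mode - wants cross < 0 → take C=(7.2044,-5.7250) (cross=-35.966)
ex = (C−B)/|BC| = (0.9402,-0.3405); ey = (0.3405,0.9402)
P = B + -1.98·ex + -3.24·ey = (-1.4020,-6.0542)

-1.40 -6.05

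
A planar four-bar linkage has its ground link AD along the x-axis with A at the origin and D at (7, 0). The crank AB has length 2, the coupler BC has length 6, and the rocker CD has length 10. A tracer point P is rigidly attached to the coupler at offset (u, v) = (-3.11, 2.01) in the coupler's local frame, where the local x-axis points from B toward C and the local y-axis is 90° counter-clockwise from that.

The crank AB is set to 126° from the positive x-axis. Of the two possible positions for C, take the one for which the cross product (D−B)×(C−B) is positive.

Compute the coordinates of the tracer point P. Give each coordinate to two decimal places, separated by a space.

-3.89 -0.90

A=(0,0), D=(7.00,0)
B = A + 2.00·(cos126°, sin126°) = (-1.1756, 1.6180)
|BD| = 8.3341
circle(B,6.00) ∩ circle(D,10.00): a=0.3274, h=5.9911
  candidates: C₊=(0.3088,7.4315) cross=49.930; C₋=(-2.0175,-4.3226) cross=-49.930
  mode + wants cross > 0 → take C=(0.3088,7.4315) (cross=49.930)
ex = (C−B)/|BC| = (0.2474,0.9689); ey = (-0.9689,0.2474)
P = B + -3.11·ex + 2.01·ey = (-3.8925,-0.8980)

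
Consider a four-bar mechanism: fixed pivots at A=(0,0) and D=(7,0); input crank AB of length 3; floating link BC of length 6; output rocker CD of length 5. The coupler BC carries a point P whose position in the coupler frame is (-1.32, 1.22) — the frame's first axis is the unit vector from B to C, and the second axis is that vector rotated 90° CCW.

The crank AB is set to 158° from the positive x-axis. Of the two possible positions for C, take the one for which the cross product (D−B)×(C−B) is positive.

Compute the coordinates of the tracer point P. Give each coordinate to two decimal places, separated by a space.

-4.41 1.89

A=(0,0), D=(7.00,0)
B = A + 3.00·(cos158°, sin158°) = (-2.7816, 1.1238)
|BD| = 9.8459
circle(B,6.00) ∩ circle(D,5.00): a=5.4816, h=2.4398
  candidates: C₊=(2.9427,2.9220) cross=24.022; C₋=(2.3857,-1.9257) cross=-24.022
  mode + wants cross > 0 → take C=(2.9427,2.9220) (cross=24.022)
ex = (C−B)/|BC| = (0.9540,0.2997); ey = (-0.2997,0.9540)
P = B + -1.32·ex + 1.22·ey = (-4.4065,1.8921)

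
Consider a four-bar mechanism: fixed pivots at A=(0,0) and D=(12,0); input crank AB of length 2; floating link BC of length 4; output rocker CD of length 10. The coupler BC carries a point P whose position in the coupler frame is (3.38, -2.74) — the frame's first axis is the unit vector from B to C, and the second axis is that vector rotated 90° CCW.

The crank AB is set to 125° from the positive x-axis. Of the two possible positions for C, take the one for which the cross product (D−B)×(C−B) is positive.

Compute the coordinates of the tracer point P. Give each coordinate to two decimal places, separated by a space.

3.04 0.45

A=(0,0), D=(12.00,0)
B = A + 2.00·(cos125°, sin125°) = (-1.1472, 1.6383)
|BD| = 13.2488
circle(B,4.00) ∩ circle(D,10.00): a=3.4543, h=2.0168
  candidates: C₊=(2.5301,3.2125) cross=26.721; C₋=(2.0313,-0.7902) cross=-26.721
  mode + wants cross > 0 → take C=(2.5301,3.2125) (cross=26.721)
ex = (C−B)/|BC| = (0.9193,0.3936); ey = (-0.3936,0.9193)
P = B + 3.38·ex + -2.74·ey = (3.0384,0.4496)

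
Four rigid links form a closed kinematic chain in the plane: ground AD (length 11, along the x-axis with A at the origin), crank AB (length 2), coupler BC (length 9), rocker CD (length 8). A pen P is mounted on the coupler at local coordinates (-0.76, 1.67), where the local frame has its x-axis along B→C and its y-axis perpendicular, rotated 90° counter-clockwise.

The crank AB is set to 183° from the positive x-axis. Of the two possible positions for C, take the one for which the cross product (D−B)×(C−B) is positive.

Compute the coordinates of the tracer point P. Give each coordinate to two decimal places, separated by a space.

-3.62 0.75

A=(0,0), D=(11.00,0)
B = A + 2.00·(cos183°, sin183°) = (-1.9973, -0.1047)
|BD| = 12.9977
circle(B,9.00) ∩ circle(D,8.00): a=7.1528, h=5.4624
  candidates: C₊=(5.1113,5.4151) cross=70.998; C₋=(5.1993,-5.5093) cross=-70.998
  mode + wants cross > 0 → take C=(5.1113,5.4151) (cross=70.998)
ex = (C−B)/|BC| = (0.7898,0.6133); ey = (-0.6133,0.7898)
P = B + -0.76·ex + 1.67·ey = (-3.6218,0.7482)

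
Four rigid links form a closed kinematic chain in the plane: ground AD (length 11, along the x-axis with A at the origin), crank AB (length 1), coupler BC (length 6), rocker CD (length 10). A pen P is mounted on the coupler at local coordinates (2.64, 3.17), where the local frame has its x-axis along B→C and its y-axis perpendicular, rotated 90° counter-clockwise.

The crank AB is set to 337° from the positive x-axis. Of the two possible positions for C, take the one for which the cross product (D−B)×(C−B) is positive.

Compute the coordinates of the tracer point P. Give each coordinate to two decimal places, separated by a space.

-1.40 3.02

A=(0,0), D=(11.00,0)
B = A + 1.00·(cos337°, sin337°) = (0.9205, -0.3907)
|BD| = 10.0871
circle(B,6.00) ∩ circle(D,10.00): a=1.8712, h=5.7008
  candidates: C₊=(2.5694,5.3782) cross=57.504; C₋=(3.0111,-6.0147) cross=-57.504
  mode + wants cross > 0 → take C=(2.5694,5.3782) (cross=57.504)
ex = (C−B)/|BC| = (0.2748,0.9615); ey = (-0.9615,0.2748)
P = B + 2.64·ex + 3.17·ey = (-1.4019,3.0188)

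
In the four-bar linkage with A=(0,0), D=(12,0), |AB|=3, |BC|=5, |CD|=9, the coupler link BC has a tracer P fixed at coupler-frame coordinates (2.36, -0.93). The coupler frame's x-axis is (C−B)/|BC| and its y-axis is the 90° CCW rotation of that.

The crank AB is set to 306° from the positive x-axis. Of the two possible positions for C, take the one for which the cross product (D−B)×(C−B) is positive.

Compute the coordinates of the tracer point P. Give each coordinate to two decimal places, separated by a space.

A=(0,0), D=(12.00,0)
B = A + 3.00·(cos306°, sin306°) = (1.7634, -2.4271)
|BD| = 10.5204
circle(B,5.00) ∩ circle(D,9.00): a=2.5987, h=4.2716
  candidates: C₊=(3.3065,2.3289) cross=44.939; C₋=(5.2774,-5.9839) cross=-44.939
  mode + wants cross > 0 → take C=(3.3065,2.3289) (cross=44.939)
ex = (C−B)/|BC| = (0.3086,0.9512); ey = (-0.9512,0.3086)
P = B + 2.36·ex + -0.93·ey = (3.3763,-0.4693)

3.38 -0.47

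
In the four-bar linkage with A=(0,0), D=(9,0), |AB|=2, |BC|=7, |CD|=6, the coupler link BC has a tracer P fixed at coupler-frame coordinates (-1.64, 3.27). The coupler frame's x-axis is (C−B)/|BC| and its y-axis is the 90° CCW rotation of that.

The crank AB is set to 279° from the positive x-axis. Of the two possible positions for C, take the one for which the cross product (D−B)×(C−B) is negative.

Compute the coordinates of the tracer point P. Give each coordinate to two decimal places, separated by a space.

0.49 1.68

A=(0,0), D=(9.00,0)
B = A + 2.00·(cos279°, sin279°) = (0.3129, -1.9754)
|BD| = 8.9089
circle(B,7.00) ∩ circle(D,6.00): a=5.1841, h=4.7038
  candidates: C₊=(4.3249,3.7608) cross=41.906; C₋=(6.4109,-5.4126) cross=-41.906
  mode - wants cross < 0 → take C=(6.4109,-5.4126) (cross=-41.906)
ex = (C−B)/|BC| = (0.8711,-0.4910); ey = (0.4910,0.8711)
P = B + -1.64·ex + 3.27·ey = (0.4899,1.6785)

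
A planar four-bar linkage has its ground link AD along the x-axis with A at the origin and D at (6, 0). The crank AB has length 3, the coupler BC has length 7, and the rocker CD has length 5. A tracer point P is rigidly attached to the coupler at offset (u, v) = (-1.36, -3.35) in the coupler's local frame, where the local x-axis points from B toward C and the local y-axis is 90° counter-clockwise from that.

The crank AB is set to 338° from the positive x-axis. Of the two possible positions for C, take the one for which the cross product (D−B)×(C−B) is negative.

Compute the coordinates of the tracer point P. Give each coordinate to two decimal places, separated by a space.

A=(0,0), D=(6.00,0)
B = A + 3.00·(cos338°, sin338°) = (2.7816, -1.1238)
|BD| = 3.4090
circle(B,7.00) ∩ circle(D,5.00): a=5.2246, h=4.6587
  candidates: C₊=(6.1783,4.9968) cross=15.882; C₋=(9.2499,-3.7998) cross=-15.882
  mode - wants cross < 0 → take C=(9.2499,-3.7998) (cross=-15.882)
ex = (C−B)/|BC| = (0.9240,-0.3823); ey = (0.3823,0.9240)
P = B + -1.36·ex + -3.35·ey = (0.2442,-3.6995)

0.24 -3.70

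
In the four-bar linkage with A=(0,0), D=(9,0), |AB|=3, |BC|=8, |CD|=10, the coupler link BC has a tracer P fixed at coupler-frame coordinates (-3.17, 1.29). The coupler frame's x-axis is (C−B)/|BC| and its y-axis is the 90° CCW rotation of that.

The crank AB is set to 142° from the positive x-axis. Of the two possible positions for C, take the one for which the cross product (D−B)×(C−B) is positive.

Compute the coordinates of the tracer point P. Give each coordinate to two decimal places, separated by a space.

-5.41 0.29

A=(0,0), D=(9.00,0)
B = A + 3.00·(cos142°, sin142°) = (-2.3640, 1.8470)
|BD| = 11.5131
circle(B,8.00) ∩ circle(D,10.00): a=4.1931, h=6.8130
  candidates: C₊=(2.8678,7.8991) cross=78.440; C₋=(0.6818,-5.5505) cross=-78.440
  mode + wants cross > 0 → take C=(2.8678,7.8991) (cross=78.440)
ex = (C−B)/|BC| = (0.6540,0.7565); ey = (-0.7565,0.6540)
P = B + -3.17·ex + 1.29·ey = (-5.4130,0.2925)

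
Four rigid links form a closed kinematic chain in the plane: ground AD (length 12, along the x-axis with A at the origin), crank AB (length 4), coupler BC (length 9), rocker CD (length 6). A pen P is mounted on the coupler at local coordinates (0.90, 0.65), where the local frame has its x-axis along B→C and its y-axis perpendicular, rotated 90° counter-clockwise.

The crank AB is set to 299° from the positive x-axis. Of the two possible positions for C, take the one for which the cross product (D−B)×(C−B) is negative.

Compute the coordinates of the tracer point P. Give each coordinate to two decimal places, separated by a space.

2.98 -3.11

A=(0,0), D=(12.00,0)
B = A + 4.00·(cos299°, sin299°) = (1.9392, -3.4985)
|BD| = 10.6517
circle(B,9.00) ∩ circle(D,6.00): a=7.4382, h=5.0669
  candidates: C₊=(7.3006,3.7303) cross=53.971; C₋=(10.6290,-5.8413) cross=-53.971
  mode - wants cross < 0 → take C=(10.6290,-5.8413) (cross=-53.971)
ex = (C−B)/|BC| = (0.9655,-0.2603); ey = (0.2603,0.9655)
P = B + 0.90·ex + 0.65·ey = (2.9774,-3.1052)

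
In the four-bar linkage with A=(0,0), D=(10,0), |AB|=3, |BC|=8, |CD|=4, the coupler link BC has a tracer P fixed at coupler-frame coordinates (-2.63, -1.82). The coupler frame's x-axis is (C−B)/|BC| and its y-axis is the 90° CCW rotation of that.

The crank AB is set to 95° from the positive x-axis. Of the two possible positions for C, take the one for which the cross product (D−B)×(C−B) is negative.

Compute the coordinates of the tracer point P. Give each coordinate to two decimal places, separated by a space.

-3.46 2.99

A=(0,0), D=(10.00,0)
B = A + 3.00·(cos95°, sin95°) = (-0.2615, 2.9886)
|BD| = 10.6878
circle(B,8.00) ∩ circle(D,4.00): a=7.5895, h=2.5299
  candidates: C₊=(7.7327,3.2953) cross=27.039; C₋=(6.3178,-1.5626) cross=-27.039
  mode - wants cross < 0 → take C=(6.3178,-1.5626) (cross=-27.039)
ex = (C−B)/|BC| = (0.8224,-0.5689); ey = (0.5689,0.8224)
P = B + -2.63·ex + -1.82·ey = (-3.4598,2.9880)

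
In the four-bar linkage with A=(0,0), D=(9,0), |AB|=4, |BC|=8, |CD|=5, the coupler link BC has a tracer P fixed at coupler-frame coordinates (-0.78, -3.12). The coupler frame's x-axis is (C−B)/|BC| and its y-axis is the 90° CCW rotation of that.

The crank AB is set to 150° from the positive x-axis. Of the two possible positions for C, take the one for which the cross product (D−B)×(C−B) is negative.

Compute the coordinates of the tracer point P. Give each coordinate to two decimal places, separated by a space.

A=(0,0), D=(9.00,0)
B = A + 4.00·(cos150°, sin150°) = (-3.4641, 2.0000)
|BD| = 12.6235
circle(B,8.00) ∩ circle(D,5.00): a=7.8565, h=1.5084
  candidates: C₊=(4.5322,2.2446) cross=19.042; C₋=(4.0542,-0.7341) cross=-19.042
  mode - wants cross < 0 → take C=(4.0542,-0.7341) (cross=-19.042)
ex = (C−B)/|BC| = (0.9398,-0.3418); ey = (0.3418,0.9398)
P = B + -0.78·ex + -3.12·ey = (-5.2634,-0.6656)

-5.26 -0.67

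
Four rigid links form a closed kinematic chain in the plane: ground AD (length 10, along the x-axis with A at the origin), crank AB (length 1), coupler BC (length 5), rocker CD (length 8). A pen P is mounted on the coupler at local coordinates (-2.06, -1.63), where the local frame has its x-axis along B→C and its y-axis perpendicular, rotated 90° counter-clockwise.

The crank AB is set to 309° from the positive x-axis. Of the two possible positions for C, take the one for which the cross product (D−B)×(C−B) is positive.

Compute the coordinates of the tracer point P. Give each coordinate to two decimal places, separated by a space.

1.15 -3.35

A=(0,0), D=(10.00,0)
B = A + 1.00·(cos309°, sin309°) = (0.6293, -0.7771)
|BD| = 9.4029
circle(B,5.00) ∩ circle(D,8.00): a=2.6276, h=4.2539
  candidates: C₊=(2.8963,3.6794) cross=39.999; C₋=(3.5995,-4.7993) cross=-39.999
  mode + wants cross > 0 → take C=(2.8963,3.6794) (cross=39.999)
ex = (C−B)/|BC| = (0.4534,0.8913); ey = (-0.8913,0.4534)
P = B + -2.06·ex + -1.63·ey = (1.1481,-3.3523)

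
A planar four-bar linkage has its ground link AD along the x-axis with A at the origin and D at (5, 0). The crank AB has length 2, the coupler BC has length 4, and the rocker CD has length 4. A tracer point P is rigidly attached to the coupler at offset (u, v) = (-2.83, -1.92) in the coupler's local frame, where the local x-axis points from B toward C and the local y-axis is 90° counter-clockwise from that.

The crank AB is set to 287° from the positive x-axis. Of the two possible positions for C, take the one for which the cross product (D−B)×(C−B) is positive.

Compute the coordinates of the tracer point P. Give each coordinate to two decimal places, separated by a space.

1.79 -5.11

A=(0,0), D=(5.00,0)
B = A + 2.00·(cos287°, sin287°) = (0.5847, -1.9126)
|BD| = 4.8117
circle(B,4.00) ∩ circle(D,4.00): a=2.4059, h=3.1956
  candidates: C₊=(1.5222,1.9760) cross=15.376; C₋=(4.0626,-3.8886) cross=-15.376
  mode + wants cross > 0 → take C=(1.5222,1.9760) (cross=15.376)
ex = (C−B)/|BC| = (0.2344,0.9722); ey = (-0.9722,0.2344)
P = B + -2.83·ex + -1.92·ey = (1.7881,-5.1138)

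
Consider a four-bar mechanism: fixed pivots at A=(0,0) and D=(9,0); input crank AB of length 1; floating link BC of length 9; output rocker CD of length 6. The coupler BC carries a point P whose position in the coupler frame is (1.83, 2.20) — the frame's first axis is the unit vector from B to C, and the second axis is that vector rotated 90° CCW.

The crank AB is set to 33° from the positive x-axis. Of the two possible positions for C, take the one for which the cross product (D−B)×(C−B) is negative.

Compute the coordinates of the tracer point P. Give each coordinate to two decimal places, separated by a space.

A=(0,0), D=(9.00,0)
B = A + 1.00·(cos33°, sin33°) = (0.8387, 0.5446)
|BD| = 8.1795
circle(B,9.00) ∩ circle(D,6.00): a=6.8405, h=5.8487
  candidates: C₊=(8.0535,5.9249) cross=47.839; C₋=(7.2746,-5.7466) cross=-47.839
  mode - wants cross < 0 → take C=(7.2746,-5.7466) (cross=-47.839)
ex = (C−B)/|BC| = (0.7151,-0.6990); ey = (0.6990,0.7151)
P = B + 1.83·ex + 2.20·ey = (3.6852,0.8387)

3.69 0.84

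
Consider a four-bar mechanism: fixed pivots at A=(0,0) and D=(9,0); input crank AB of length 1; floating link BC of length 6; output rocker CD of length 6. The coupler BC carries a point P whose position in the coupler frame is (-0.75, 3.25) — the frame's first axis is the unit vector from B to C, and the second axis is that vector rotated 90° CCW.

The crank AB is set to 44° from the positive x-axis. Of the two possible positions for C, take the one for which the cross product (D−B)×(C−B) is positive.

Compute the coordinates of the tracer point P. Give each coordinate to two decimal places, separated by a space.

-1.99 2.64

A=(0,0), D=(9.00,0)
B = A + 1.00·(cos44°, sin44°) = (0.7193, 0.6947)
|BD| = 8.3097
circle(B,6.00) ∩ circle(D,6.00): a=4.1549, h=4.3286
  candidates: C₊=(5.2215,4.6608) cross=35.970; C₋=(4.4978,-3.9661) cross=-35.970
  mode + wants cross > 0 → take C=(5.2215,4.6608) (cross=35.970)
ex = (C−B)/|BC| = (0.7504,0.6610); ey = (-0.6610,0.7504)
P = B + -0.75·ex + 3.25·ey = (-1.9918,2.6376)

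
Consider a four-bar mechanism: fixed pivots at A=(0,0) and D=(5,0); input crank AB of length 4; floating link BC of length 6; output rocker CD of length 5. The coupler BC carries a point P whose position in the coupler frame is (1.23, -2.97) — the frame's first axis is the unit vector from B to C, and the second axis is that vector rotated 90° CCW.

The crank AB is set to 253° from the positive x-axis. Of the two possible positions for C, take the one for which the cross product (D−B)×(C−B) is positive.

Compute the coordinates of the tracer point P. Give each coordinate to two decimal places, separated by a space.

A=(0,0), D=(5.00,0)
B = A + 4.00·(cos253°, sin253°) = (-1.1695, -3.8252)
|BD| = 7.2591
circle(B,6.00) ∩ circle(D,5.00): a=4.3872, h=4.0929
  candidates: C₊=(0.4024,1.9652) cross=29.711; C₋=(4.7160,-4.9919) cross=-29.711
  mode + wants cross > 0 → take C=(0.4024,1.9652) (cross=29.711)
ex = (C−B)/|BC| = (0.2620,0.9651); ey = (-0.9651,0.2620)
P = B + 1.23·ex + -2.97·ey = (2.0190,-3.4163)

2.02 -3.42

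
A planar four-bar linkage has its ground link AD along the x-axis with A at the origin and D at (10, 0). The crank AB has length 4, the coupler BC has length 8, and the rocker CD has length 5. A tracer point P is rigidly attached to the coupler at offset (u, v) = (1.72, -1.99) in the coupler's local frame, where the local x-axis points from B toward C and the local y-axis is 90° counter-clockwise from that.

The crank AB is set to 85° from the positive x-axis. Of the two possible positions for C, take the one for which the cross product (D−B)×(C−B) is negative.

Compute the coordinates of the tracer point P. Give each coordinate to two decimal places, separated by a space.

A=(0,0), D=(10.00,0)
B = A + 4.00·(cos85°, sin85°) = (0.3486, 3.9848)
|BD| = 10.4416
circle(B,8.00) ∩ circle(D,5.00): a=7.0883, h=3.7088
  candidates: C₊=(8.3159,4.7078) cross=38.726; C₋=(5.4851,-2.1484) cross=-38.726
  mode - wants cross < 0 → take C=(5.4851,-2.1484) (cross=-38.726)
ex = (C−B)/|BC| = (0.6421,-0.7667); ey = (0.7667,0.6421)
P = B + 1.72·ex + -1.99·ey = (-0.0727,1.3884)

-0.07 1.39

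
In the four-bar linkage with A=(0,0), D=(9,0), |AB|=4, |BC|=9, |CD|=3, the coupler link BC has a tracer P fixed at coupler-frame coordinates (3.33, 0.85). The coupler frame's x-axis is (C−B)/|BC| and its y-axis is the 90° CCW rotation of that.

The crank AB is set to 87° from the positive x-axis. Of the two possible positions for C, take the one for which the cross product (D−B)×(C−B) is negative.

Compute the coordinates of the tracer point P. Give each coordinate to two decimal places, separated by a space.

3.24 2.37

A=(0,0), D=(9.00,0)
B = A + 4.00·(cos87°, sin87°) = (0.2093, 3.9945)
|BD| = 9.6557
circle(B,9.00) ∩ circle(D,3.00): a=8.5562, h=2.7913
  candidates: C₊=(9.1538,2.9961) cross=26.952; C₋=(6.8443,-2.0864) cross=-26.952
  mode - wants cross < 0 → take C=(6.8443,-2.0864) (cross=-26.952)
ex = (C−B)/|BC| = (0.7372,-0.6757); ey = (0.6757,0.7372)
P = B + 3.33·ex + 0.85·ey = (3.2386,2.3712)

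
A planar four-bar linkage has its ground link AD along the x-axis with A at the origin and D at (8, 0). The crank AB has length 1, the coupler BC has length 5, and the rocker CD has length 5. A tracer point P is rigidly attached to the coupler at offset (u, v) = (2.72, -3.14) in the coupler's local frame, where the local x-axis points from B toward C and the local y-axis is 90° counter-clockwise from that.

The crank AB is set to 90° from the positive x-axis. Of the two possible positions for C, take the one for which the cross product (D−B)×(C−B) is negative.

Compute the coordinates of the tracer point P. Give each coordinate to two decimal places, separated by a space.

A=(0,0), D=(8.00,0)
B = A + 1.00·(cos90°, sin90°) = (0.0000, 1.0000)
|BD| = 8.0623
circle(B,5.00) ∩ circle(D,5.00): a=4.0311, h=2.9580
  candidates: C₊=(4.3669,3.4352) cross=23.848; C₋=(3.6331,-2.4352) cross=-23.848
  mode - wants cross < 0 → take C=(3.6331,-2.4352) (cross=-23.848)
ex = (C−B)/|BC| = (0.7266,-0.6870); ey = (0.6870,0.7266)
P = B + 2.72·ex + -3.14·ey = (-0.1809,-3.1503)

-0.18 -3.15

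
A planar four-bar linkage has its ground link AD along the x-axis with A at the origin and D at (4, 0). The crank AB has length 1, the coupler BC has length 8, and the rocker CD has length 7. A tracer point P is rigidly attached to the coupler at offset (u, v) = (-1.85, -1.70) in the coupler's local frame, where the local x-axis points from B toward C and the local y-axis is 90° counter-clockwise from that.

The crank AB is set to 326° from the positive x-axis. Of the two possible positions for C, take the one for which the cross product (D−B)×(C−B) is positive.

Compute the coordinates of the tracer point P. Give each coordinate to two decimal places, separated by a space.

A=(0,0), D=(4.00,0)
B = A + 1.00·(cos326°, sin326°) = (0.8290, -0.5592)
|BD| = 3.2199
circle(B,8.00) ∩ circle(D,7.00): a=3.9392, h=6.9629
  candidates: C₊=(3.4992,6.9821) cross=22.420; C₋=(5.9176,-6.7322) cross=-22.420
  mode + wants cross > 0 → take C=(3.4992,6.9821) (cross=22.420)
ex = (C−B)/|BC| = (0.3338,0.9427); ey = (-0.9427,0.3338)
P = B + -1.85·ex + -1.70·ey = (1.8141,-2.8705)

1.81 -2.87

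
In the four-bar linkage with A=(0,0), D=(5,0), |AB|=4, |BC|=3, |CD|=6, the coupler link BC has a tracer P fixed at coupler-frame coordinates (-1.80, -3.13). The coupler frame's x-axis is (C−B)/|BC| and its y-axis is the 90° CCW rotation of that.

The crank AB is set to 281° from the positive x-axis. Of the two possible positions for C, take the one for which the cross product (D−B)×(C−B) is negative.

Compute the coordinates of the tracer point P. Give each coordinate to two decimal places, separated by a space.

A=(0,0), D=(5.00,0)
B = A + 4.00·(cos281°, sin281°) = (0.7632, -3.9265)
|BD| = 5.7765
circle(B,3.00) ∩ circle(D,6.00): a=0.5512, h=2.9489
  candidates: C₊=(-0.8370,-1.3890) cross=17.034; C₋=(3.1720,-5.7148) cross=-17.034
  mode - wants cross < 0 → take C=(3.1720,-5.7148) (cross=-17.034)
ex = (C−B)/|BC| = (0.8029,-0.5961); ey = (0.5961,0.8029)
P = B + -1.80·ex + -3.13·ey = (-2.5478,-5.3667)

-2.55 -5.37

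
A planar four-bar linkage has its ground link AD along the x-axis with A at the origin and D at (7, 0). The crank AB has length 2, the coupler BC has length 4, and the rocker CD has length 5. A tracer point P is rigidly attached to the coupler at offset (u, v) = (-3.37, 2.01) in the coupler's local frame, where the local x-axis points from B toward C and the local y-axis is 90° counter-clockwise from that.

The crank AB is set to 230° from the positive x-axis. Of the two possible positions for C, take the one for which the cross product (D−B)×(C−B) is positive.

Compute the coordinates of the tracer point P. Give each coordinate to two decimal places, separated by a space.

-5.20 -1.72

A=(0,0), D=(7.00,0)
B = A + 2.00·(cos230°, sin230°) = (-1.2856, -1.5321)
|BD| = 8.4260
circle(B,4.00) ∩ circle(D,5.00): a=3.6790, h=1.5701
  candidates: C₊=(2.0466,0.6808) cross=13.230; C₋=(2.6175,-2.4071) cross=-13.230
  mode + wants cross > 0 → take C=(2.0466,0.6808) (cross=13.230)
ex = (C−B)/|BC| = (0.8330,0.5532); ey = (-0.5532,0.8330)
P = B + -3.37·ex + 2.01·ey = (-5.2049,-1.7220)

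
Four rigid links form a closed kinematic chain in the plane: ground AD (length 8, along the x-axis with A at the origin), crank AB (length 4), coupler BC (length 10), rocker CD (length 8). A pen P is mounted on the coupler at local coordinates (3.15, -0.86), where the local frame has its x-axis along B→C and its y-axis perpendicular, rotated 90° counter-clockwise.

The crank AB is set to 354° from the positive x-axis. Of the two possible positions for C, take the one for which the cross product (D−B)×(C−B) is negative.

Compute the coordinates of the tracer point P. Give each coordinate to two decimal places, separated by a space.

A=(0,0), D=(8.00,0)
B = A + 4.00·(cos354°, sin354°) = (3.9781, -0.4181)
|BD| = 4.0436
circle(B,10.00) ∩ circle(D,8.00): a=6.4733, h=7.6221
  candidates: C₊=(9.6285,7.8325) cross=30.821; C₋=(11.2048,-7.3300) cross=-30.821
  mode - wants cross < 0 → take C=(11.2048,-7.3300) (cross=-30.821)
ex = (C−B)/|BC| = (0.7227,-0.6912); ey = (0.6912,0.7227)
P = B + 3.15·ex + -0.86·ey = (5.6601,-3.2169)

5.66 -3.22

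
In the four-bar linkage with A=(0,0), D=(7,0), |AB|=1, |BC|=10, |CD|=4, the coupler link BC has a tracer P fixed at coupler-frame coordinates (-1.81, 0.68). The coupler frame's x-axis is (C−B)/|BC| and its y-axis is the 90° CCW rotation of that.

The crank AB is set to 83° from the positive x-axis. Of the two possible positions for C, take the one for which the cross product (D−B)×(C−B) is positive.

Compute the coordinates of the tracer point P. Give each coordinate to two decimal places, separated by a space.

A=(0,0), D=(7.00,0)
B = A + 1.00·(cos83°, sin83°) = (0.1219, 0.9925)
|BD| = 6.9494
circle(B,10.00) ∩ circle(D,4.00): a=9.5184, h=3.0660
  candidates: C₊=(9.9806,2.6676) cross=21.307; C₋=(9.1048,-3.4015) cross=-21.307
  mode + wants cross > 0 → take C=(9.9806,2.6676) (cross=21.307)
ex = (C−B)/|BC| = (0.9859,0.1675); ey = (-0.1675,0.9859)
P = B + -1.81·ex + 0.68·ey = (-1.7765,1.3598)

-1.78 1.36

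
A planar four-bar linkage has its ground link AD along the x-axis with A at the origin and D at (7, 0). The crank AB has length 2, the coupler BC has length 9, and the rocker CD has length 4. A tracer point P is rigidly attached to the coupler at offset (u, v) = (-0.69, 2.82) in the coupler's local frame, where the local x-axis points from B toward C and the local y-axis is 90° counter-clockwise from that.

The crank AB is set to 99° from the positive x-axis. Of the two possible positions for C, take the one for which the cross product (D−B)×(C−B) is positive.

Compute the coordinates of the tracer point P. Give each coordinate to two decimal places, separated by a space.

-1.53 4.61

A=(0,0), D=(7.00,0)
B = A + 2.00·(cos99°, sin99°) = (-0.3129, 1.9754)
|BD| = 7.5750
circle(B,9.00) ∩ circle(D,4.00): a=8.0779, h=3.9683
  candidates: C₊=(8.5204,3.6998) cross=30.059; C₋=(6.4507,-3.9621) cross=-30.059
  mode + wants cross > 0 → take C=(8.5204,3.6998) (cross=30.059)
ex = (C−B)/|BC| = (0.9815,0.1916); ey = (-0.1916,0.9815)
P = B + -0.69·ex + 2.82·ey = (-1.5304,4.6109)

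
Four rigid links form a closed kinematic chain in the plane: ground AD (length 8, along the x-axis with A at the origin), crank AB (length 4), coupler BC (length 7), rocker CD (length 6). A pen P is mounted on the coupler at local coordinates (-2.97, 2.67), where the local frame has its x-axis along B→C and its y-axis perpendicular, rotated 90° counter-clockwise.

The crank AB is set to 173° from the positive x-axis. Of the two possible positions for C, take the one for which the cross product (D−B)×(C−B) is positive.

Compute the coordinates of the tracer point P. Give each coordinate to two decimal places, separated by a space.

-7.64 2.06

A=(0,0), D=(8.00,0)
B = A + 4.00·(cos173°, sin173°) = (-3.9702, 0.4875)
|BD| = 11.9801
circle(B,7.00) ∩ circle(D,6.00): a=6.5326, h=2.5149
  candidates: C₊=(2.6594,2.7345) cross=30.129; C₋=(2.4547,-2.2912) cross=-30.129
  mode + wants cross > 0 → take C=(2.6594,2.7345) (cross=30.129)
ex = (C−B)/|BC| = (0.9471,0.3210); ey = (-0.3210,0.9471)
P = B + -2.97·ex + 2.67·ey = (-7.6401,2.0628)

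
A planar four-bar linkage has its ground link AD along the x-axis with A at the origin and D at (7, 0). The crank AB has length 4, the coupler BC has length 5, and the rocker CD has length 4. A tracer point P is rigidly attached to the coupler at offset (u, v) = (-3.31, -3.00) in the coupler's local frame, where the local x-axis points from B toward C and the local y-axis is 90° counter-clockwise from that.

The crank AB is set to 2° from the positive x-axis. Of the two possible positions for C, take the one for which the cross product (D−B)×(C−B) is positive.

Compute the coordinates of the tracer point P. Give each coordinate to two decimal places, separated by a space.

4.20 -4.32

A=(0,0), D=(7.00,0)
B = A + 4.00·(cos2°, sin2°) = (3.9976, 0.1396)
|BD| = 3.0057
circle(B,5.00) ∩ circle(D,4.00): a=3.0000, h=4.0000
  candidates: C₊=(7.1801,3.9959) cross=12.023; C₋=(6.8086,-3.9954) cross=-12.023
  mode + wants cross > 0 → take C=(7.1801,3.9959) (cross=12.023)
ex = (C−B)/|BC| = (0.6365,0.7713); ey = (-0.7713,0.6365)
P = B + -3.31·ex + -3.00·ey = (4.2045,-4.3228)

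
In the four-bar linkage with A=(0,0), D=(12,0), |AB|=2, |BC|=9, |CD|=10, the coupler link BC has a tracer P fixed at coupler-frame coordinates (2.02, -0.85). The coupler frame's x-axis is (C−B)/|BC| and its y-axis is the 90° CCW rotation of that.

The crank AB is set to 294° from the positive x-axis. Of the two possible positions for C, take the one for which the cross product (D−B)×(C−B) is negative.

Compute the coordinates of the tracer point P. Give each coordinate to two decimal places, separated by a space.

1.52 -3.90

A=(0,0), D=(12.00,0)
B = A + 2.00·(cos294°, sin294°) = (0.8135, -1.8271)
|BD| = 11.3348
circle(B,9.00) ∩ circle(D,10.00): a=4.8292, h=7.5946
  candidates: C₊=(4.3554,6.4467) cross=86.083; C₋=(6.8038,-8.5440) cross=-86.083
  mode - wants cross < 0 → take C=(6.8038,-8.5440) (cross=-86.083)
ex = (C−B)/|BC| = (0.6656,-0.7463); ey = (0.7463,0.6656)
P = B + 2.02·ex + -0.85·ey = (1.5236,-3.9004)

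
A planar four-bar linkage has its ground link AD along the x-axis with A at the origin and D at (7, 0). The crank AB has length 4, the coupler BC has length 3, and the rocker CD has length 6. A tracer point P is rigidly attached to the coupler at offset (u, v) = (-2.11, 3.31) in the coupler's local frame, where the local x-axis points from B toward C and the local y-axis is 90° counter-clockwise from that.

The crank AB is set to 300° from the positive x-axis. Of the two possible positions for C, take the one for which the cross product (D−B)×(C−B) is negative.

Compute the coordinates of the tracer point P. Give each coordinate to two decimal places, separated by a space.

2.47 0.43

A=(0,0), D=(7.00,0)
B = A + 4.00·(cos300°, sin300°) = (2.0000, -3.4641)
|BD| = 6.0828
circle(B,3.00) ∩ circle(D,6.00): a=0.8220, h=2.8852
  candidates: C₊=(1.0326,-0.6244) cross=17.550; C₋=(4.3188,-5.3676) cross=-17.550
  mode - wants cross < 0 → take C=(4.3188,-5.3676) (cross=-17.550)
ex = (C−B)/|BC| = (0.7729,-0.6345); ey = (0.6345,0.7729)
P = B + -2.11·ex + 3.31·ey = (2.4693,0.4331)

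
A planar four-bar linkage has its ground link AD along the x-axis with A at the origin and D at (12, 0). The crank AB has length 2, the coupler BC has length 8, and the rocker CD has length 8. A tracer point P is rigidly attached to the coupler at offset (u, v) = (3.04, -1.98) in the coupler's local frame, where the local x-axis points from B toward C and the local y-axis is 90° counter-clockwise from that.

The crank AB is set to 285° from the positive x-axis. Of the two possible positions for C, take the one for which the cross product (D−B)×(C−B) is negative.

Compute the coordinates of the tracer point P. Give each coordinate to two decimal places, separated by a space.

A=(0,0), D=(12.00,0)
B = A + 2.00·(cos285°, sin285°) = (0.5176, -1.9319)
|BD| = 11.6437
circle(B,8.00) ∩ circle(D,8.00): a=5.8219, h=5.4869
  candidates: C₊=(5.3485,4.4449) cross=63.888; C₋=(7.1692,-6.3768) cross=-63.888
  mode - wants cross < 0 → take C=(7.1692,-6.3768) (cross=-63.888)
ex = (C−B)/|BC| = (0.8314,-0.5556); ey = (0.5556,0.8314)
P = B + 3.04·ex + -1.98·ey = (1.9451,-5.2672)

1.95 -5.27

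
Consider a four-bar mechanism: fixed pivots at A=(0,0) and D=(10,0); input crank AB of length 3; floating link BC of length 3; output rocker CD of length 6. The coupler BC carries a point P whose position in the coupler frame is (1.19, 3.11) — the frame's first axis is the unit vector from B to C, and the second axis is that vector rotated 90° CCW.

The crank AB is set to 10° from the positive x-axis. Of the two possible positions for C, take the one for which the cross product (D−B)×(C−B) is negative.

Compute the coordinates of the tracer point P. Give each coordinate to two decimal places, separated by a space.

A=(0,0), D=(10.00,0)
B = A + 3.00·(cos10°, sin10°) = (2.9544, 0.5209)
|BD| = 7.0648
circle(B,3.00) ∩ circle(D,6.00): a=1.6215, h=2.5240
  candidates: C₊=(4.7576,2.9185) cross=17.832; C₋=(4.3854,-2.1158) cross=-17.832
  mode - wants cross < 0 → take C=(4.3854,-2.1158) (cross=-17.832)
ex = (C−B)/|BC| = (0.4770,-0.8789); ey = (0.8789,0.4770)
P = B + 1.19·ex + 3.11·ey = (6.2554,0.9585)

6.26 0.96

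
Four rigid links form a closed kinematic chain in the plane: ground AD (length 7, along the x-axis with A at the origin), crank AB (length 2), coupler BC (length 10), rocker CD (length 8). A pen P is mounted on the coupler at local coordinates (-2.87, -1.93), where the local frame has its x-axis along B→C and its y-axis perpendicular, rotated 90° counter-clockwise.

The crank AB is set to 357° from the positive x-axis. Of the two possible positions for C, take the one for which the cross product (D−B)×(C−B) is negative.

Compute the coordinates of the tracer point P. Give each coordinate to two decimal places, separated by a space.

A=(0,0), D=(7.00,0)
B = A + 2.00·(cos357°, sin357°) = (1.9973, -0.1047)
|BD| = 5.0038
circle(B,10.00) ∩ circle(D,8.00): a=6.0992, h=7.9247
  candidates: C₊=(7.9293,7.9458) cross=39.654; C₋=(8.2609,-7.9000) cross=-39.654
  mode - wants cross < 0 → take C=(8.2609,-7.9000) (cross=-39.654)
ex = (C−B)/|BC| = (0.6264,-0.7795); ey = (0.7795,0.6264)
P = B + -2.87·ex + -1.93·ey = (-1.3049,0.9237)

-1.30 0.92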